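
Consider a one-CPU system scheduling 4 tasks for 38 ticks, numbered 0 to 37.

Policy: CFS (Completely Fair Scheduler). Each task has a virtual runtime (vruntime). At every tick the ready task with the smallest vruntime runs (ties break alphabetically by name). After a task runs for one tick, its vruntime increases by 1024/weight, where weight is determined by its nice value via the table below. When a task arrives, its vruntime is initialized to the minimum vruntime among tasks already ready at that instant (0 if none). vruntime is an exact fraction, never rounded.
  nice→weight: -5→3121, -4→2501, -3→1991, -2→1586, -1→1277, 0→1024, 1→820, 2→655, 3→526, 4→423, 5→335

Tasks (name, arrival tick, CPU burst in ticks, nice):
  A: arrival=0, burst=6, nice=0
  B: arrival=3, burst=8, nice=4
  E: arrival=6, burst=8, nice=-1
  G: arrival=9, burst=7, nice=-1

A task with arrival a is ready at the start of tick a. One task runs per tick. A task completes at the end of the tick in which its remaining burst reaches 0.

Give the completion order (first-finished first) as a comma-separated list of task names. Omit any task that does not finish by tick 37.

completion order = A, E, G, B

t=0: vr[A=0] → run A
t=1: vr[A=1] → run A
t=2: vr[A=2] → run A
t=3: vr[A=3 B=3] → run A
t=4: vr[A=4 B=3] → run B
t=5: vr[A=4 B=2293/423] → run A
t=6: vr[A=5 B=2293/423 E=5] → run A
t=7: vr[B=2293/423 E=5] → run E
t=8: vr[B=2293/423 E=7409/1277] → run B
t=9: vr[B=3317/423 E=7409/1277 G=7409/1277] → run E
t=10: vr[B=3317/423 E=8433/1277 G=7409/1277] → run G
t=11: vr[B=3317/423 E=8433/1277 G=8433/1277] → run E
t=12: vr[B=3317/423 E=9457/1277 G=8433/1277] → run G
t=13: vr[B=3317/423 E=9457/1277 G=9457/1277] → run E
t=14: vr[B=3317/423 E=10481/1277 G=9457/1277] → run G
t=15: vr[B=3317/423 E=10481/1277 G=10481/1277] → run B
t=16: vr[B=1447/141 E=10481/1277 G=10481/1277] → run E
t=17: vr[B=1447/141 E=11505/1277 G=10481/1277] → run G
t=18: vr[B=1447/141 E=11505/1277 G=11505/1277] → run E
t=19: vr[B=1447/141 E=12529/1277 G=11505/1277] → run G
t=20: vr[B=1447/141 E=12529/1277 G=12529/1277] → run E
t=21: vr[B=1447/141 E=13553/1277 G=12529/1277] → run G
t=22: vr[B=1447/141 E=13553/1277 G=13553/1277] → run B
t=23: vr[B=5365/423 E=13553/1277 G=13553/1277] → run E
t=24: vr[B=5365/423 G=13553/1277] → run G
t=25: vr[B=5365/423] → run B
t=26: vr[B=6389/423] → run B
t=27: vr[B=2471/141] → run B
t=28: vr[B=8437/423] → run B
t=29: (idle)
t=30: (idle)
t=31: (idle)
t=32: (idle)
t=33: (idle)
t=34: (idle)
t=35: (idle)
t=36: (idle)
t=37: (idle)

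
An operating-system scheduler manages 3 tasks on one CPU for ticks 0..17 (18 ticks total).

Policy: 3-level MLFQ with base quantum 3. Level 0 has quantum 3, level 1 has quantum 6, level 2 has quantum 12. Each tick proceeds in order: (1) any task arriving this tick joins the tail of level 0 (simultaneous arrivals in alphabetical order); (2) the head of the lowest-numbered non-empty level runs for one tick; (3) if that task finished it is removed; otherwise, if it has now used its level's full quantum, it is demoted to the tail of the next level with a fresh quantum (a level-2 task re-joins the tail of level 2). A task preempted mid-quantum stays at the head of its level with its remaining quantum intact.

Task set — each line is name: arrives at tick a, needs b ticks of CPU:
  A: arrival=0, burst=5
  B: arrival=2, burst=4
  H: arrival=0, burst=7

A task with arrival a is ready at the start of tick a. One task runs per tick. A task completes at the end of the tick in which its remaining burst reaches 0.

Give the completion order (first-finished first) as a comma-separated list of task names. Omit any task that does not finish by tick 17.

t=0: L0/L1/L2 = AH/-/- → run A
t=1: L0/L1/L2 = AH/-/- → run A
t=2: L0/L1/L2 = AHB/-/- → run A
t=3: L0/L1/L2 = HB/A/- → run H
t=4: L0/L1/L2 = HB/A/- → run H
t=5: L0/L1/L2 = HB/A/- → run H
t=6: L0/L1/L2 = B/AH/- → run B
t=7: L0/L1/L2 = B/AH/- → run B
t=8: L0/L1/L2 = B/AH/- → run B
t=9: L0/L1/L2 = -/AHB/- → run A
t=10: L0/L1/L2 = -/AHB/- → run A
t=11: L0/L1/L2 = -/HB/- → run H
t=12: L0/L1/L2 = -/HB/- → run H
t=13: L0/L1/L2 = -/HB/- → run H
t=14: L0/L1/L2 = -/HB/- → run H
t=15: L0/L1/L2 = -/B/- → run B
t=16: (idle)
t=17: (idle)

completion order = A, H, B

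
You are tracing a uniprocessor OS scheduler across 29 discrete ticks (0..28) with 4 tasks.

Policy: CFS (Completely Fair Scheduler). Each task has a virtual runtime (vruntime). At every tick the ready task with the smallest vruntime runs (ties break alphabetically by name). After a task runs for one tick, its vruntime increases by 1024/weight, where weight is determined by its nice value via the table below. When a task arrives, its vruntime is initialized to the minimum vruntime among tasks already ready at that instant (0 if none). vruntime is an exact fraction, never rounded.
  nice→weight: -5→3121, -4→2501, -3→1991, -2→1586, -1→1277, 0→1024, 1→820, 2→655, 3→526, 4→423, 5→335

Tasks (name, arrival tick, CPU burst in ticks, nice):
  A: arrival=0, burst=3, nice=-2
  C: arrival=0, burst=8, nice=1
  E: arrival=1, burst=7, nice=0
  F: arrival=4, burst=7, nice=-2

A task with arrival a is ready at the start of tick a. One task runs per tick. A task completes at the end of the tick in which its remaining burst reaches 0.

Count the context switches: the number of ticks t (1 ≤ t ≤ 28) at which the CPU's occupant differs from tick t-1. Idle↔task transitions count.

t=0: vr[A=0 C=0] → run A
t=1: vr[A=512/793 C=0 E=0] → run C
t=2: vr[A=512/793 C=256/205 E=0] → run E
t=3: vr[A=512/793 C=256/205 E=1] → run A
t=4: vr[A=1024/793 C=256/205 E=1 F=1] → run E
t=5: vr[A=1024/793 C=256/205 E=2 F=1] → run F
t=6: vr[A=1024/793 C=256/205 E=2 F=1305/793] → run C
t=7: vr[A=1024/793 C=512/205 E=2 F=1305/793] → run A
t=8: vr[C=512/205 E=2 F=1305/793] → run F
t=9: vr[C=512/205 E=2 F=1817/793] → run E
t=10: vr[C=512/205 E=3 F=1817/793] → run F
t=11: vr[C=512/205 E=3 F=2329/793] → run C
t=12: vr[C=768/205 E=3 F=2329/793] → run F
t=13: vr[C=768/205 E=3 F=2841/793] → run E
t=14: vr[C=768/205 E=4 F=2841/793] → run F
t=15: vr[C=768/205 E=4 F=3353/793] → run C
t=16: vr[C=1024/205 E=4 F=3353/793] → run E
t=17: vr[C=1024/205 E=5 F=3353/793] → run F
t=18: vr[C=1024/205 E=5 F=3865/793] → run F
t=19: vr[C=1024/205 E=5] → run C
t=20: vr[C=256/41 E=5] → run E
t=21: vr[C=256/41 E=6] → run E
t=22: vr[C=256/41] → run C
t=23: vr[C=1536/205] → run C
t=24: vr[C=1792/205] → run C
t=25: (idle)
t=26: (idle)
t=27: (idle)
t=28: (idle)

context switches = 21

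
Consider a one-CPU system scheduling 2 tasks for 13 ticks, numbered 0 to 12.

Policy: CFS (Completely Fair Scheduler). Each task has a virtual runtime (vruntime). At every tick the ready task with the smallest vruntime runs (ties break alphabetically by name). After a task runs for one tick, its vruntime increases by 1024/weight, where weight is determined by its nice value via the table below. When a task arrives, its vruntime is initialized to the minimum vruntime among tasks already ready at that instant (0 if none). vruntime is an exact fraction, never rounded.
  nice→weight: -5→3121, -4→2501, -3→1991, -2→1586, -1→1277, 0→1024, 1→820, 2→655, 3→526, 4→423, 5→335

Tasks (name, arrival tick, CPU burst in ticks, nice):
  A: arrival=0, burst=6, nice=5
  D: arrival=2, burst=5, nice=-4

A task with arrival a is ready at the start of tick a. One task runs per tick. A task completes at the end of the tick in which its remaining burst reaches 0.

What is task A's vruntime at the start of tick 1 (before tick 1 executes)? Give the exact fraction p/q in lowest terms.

t=0: vr[A=0] → run A
t=1: vr[A=1024/335] → run A
t=2: vr[A=2048/335 D=2048/335] → run A
t=3: vr[A=3072/335 D=2048/335] → run D
t=4: vr[A=3072/335 D=5465088/837835] → run D
t=5: vr[A=3072/335 D=5808128/837835] → run D
t=6: vr[A=3072/335 D=6151168/837835] → run D
t=7: vr[A=3072/335 D=6494208/837835] → run D
t=8: vr[A=3072/335] → run A
t=9: vr[A=4096/335] → run A
t=10: vr[A=1024/67] → run A
t=11: (idle)
t=12: (idle)

vruntime(A, start of tick 1) = 1024/335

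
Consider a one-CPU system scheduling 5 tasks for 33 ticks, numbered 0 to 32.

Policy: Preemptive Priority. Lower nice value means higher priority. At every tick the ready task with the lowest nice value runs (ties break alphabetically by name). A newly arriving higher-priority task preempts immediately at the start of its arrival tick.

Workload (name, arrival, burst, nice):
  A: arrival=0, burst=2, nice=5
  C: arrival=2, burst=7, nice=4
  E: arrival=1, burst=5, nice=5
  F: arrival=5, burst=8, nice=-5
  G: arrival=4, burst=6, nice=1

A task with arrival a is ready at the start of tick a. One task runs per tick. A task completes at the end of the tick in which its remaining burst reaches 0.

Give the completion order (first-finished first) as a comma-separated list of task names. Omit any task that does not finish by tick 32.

completion order = A, F, G, C, E

t=0: ready={A} → run A
t=1: ready={A,E} → run A
t=2: ready={C,E} → run C
t=3: ready={C,E} → run C
t=4: ready={C,E,G} → run G
t=5: ready={C,E,F,G} → run F
t=6: ready={C,E,F,G} → run F
t=7: ready={C,E,F,G} → run F
t=8: ready={C,E,F,G} → run F
t=9: ready={C,E,F,G} → run F
t=10: ready={C,E,F,G} → run F
t=11: ready={C,E,F,G} → run F
t=12: ready={C,E,F,G} → run F
t=13: ready={C,E,G} → run G
t=14: ready={C,E,G} → run G
t=15: ready={C,E,G} → run G
t=16: ready={C,E,G} → run G
t=17: ready={C,E,G} → run G
t=18: ready={C,E} → run C
t=19: ready={C,E} → run C
t=20: ready={C,E} → run C
t=21: ready={C,E} → run C
t=22: ready={C,E} → run C
t=23: ready={E} → run E
t=24: ready={E} → run E
t=25: ready={E} → run E
t=26: ready={E} → run E
t=27: ready={E} → run E
t=28: (idle)
t=29: (idle)
t=30: (idle)
t=31: (idle)
t=32: (idle)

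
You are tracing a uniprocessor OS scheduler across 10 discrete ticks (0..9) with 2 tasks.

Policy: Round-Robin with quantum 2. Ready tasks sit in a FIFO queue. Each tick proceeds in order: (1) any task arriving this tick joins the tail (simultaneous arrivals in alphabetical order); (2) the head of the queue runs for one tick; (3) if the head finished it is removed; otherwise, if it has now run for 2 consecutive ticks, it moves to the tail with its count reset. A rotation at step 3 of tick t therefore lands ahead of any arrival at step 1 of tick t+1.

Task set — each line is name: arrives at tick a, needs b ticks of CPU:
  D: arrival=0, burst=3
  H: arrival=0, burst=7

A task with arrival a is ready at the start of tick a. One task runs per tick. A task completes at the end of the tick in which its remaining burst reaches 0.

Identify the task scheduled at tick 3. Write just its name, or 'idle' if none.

t=0: queue=[D,H] q_used=0 → run D
t=1: queue=[D,H] q_used=1 → run D
t=2: queue=[H,D] q_used=0 → run H
t=3: queue=[H,D] q_used=1 → run H
t=4: queue=[D,H] q_used=0 → run D
t=5: queue=[H] q_used=0 → run H
t=6: queue=[H] q_used=1 → run H
t=7: queue=[H] q_used=0 → run H
t=8: queue=[H] q_used=1 → run H
t=9: queue=[H] q_used=0 → run H

running at tick 3 = H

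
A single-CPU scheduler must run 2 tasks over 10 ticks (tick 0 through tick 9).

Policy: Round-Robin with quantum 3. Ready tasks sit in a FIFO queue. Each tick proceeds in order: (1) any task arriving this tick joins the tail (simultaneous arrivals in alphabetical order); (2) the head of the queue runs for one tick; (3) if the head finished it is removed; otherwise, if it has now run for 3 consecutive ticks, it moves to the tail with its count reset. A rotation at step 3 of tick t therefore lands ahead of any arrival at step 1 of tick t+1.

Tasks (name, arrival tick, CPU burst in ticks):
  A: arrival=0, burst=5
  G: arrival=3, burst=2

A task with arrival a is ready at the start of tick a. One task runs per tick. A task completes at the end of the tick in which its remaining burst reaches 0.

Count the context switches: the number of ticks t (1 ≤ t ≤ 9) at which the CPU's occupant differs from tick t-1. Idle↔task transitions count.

t=0: queue=[A] q_used=0 → run A
t=1: queue=[A] q_used=1 → run A
t=2: queue=[A] q_used=2 → run A
t=3: queue=[A,G] q_used=0 → run A
t=4: queue=[A,G] q_used=1 → run A
t=5: queue=[G] q_used=0 → run G
t=6: queue=[G] q_used=1 → run G
t=7: (idle)
t=8: (idle)
t=9: (idle)

context switches = 2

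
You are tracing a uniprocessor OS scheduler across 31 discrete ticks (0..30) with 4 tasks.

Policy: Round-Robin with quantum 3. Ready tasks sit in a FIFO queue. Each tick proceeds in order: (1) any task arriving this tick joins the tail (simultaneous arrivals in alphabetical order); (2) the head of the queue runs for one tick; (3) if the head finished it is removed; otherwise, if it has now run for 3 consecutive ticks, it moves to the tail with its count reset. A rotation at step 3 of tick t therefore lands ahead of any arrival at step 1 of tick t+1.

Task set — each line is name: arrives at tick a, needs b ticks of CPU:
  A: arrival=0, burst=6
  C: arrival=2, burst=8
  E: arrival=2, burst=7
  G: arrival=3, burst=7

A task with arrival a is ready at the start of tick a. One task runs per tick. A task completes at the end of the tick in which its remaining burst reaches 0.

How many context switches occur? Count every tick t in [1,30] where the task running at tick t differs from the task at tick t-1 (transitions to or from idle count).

t=0: queue=[A] q_used=0 → run A
t=1: queue=[A] q_used=1 → run A
t=2: queue=[A,C,E] q_used=2 → run A
t=3: queue=[C,E,A,G] q_used=0 → run C
t=4: queue=[C,E,A,G] q_used=1 → run C
t=5: queue=[C,E,A,G] q_used=2 → run C
t=6: queue=[E,A,G,C] q_used=0 → run E
t=7: queue=[E,A,G,C] q_used=1 → run E
t=8: queue=[E,A,G,C] q_used=2 → run E
t=9: queue=[A,G,C,E] q_used=0 → run A
t=10: queue=[A,G,C,E] q_used=1 → run A
t=11: queue=[A,G,C,E] q_used=2 → run A
t=12: queue=[G,C,E] q_used=0 → run G
t=13: queue=[G,C,E] q_used=1 → run G
t=14: queue=[G,C,E] q_used=2 → run G
t=15: queue=[C,E,G] q_used=0 → run C
t=16: queue=[C,E,G] q_used=1 → run C
t=17: queue=[C,E,G] q_used=2 → run C
t=18: queue=[E,G,C] q_used=0 → run E
t=19: queue=[E,G,C] q_used=1 → run E
t=20: queue=[E,G,C] q_used=2 → run E
t=21: queue=[G,C,E] q_used=0 → run G
t=22: queue=[G,C,E] q_used=1 → run G
t=23: queue=[G,C,E] q_used=2 → run G
t=24: queue=[C,E,G] q_used=0 → run C
t=25: queue=[C,E,G] q_used=1 → run C
t=26: queue=[E,G] q_used=0 → run E
t=27: queue=[G] q_used=0 → run G
t=28: (idle)
t=29: (idle)
t=30: (idle)

context switches = 11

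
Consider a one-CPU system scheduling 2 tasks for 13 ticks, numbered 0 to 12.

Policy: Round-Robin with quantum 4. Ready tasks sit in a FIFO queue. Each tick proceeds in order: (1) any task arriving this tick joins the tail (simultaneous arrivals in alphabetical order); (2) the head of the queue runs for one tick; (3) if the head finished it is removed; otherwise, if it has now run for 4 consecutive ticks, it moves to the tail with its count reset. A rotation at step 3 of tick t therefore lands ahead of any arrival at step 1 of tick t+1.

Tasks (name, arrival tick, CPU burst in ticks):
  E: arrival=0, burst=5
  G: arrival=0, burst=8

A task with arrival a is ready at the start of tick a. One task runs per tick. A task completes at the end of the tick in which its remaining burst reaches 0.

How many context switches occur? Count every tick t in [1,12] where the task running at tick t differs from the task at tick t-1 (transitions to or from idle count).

context switches = 3

t=0: queue=[E,G] q_used=0 → run E
t=1: queue=[E,G] q_used=1 → run E
t=2: queue=[E,G] q_used=2 → run E
t=3: queue=[E,G] q_used=3 → run E
t=4: queue=[G,E] q_used=0 → run G
t=5: queue=[G,E] q_used=1 → run G
t=6: queue=[G,E] q_used=2 → run G
t=7: queue=[G,E] q_used=3 → run G
t=8: queue=[E,G] q_used=0 → run E
t=9: queue=[G] q_used=0 → run G
t=10: queue=[G] q_used=1 → run G
t=11: queue=[G] q_used=2 → run G
t=12: queue=[G] q_used=3 → run G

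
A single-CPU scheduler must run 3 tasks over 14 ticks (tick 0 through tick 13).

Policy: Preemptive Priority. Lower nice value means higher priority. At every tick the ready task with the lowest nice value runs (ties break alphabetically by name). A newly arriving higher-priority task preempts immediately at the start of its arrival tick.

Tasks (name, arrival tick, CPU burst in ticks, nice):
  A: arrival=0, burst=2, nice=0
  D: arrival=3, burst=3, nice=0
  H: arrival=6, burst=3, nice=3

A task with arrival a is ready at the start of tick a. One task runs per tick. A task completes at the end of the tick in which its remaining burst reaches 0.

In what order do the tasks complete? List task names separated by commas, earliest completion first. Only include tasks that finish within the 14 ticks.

completion order = A, D, H

t=0: ready={A} → run A
t=1: ready={A} → run A
t=2: (idle)
t=3: ready={D} → run D
t=4: ready={D} → run D
t=5: ready={D} → run D
t=6: ready={H} → run H
t=7: ready={H} → run H
t=8: ready={H} → run H
t=9: (idle)
t=10: (idle)
t=11: (idle)
t=12: (idle)
t=13: (idle)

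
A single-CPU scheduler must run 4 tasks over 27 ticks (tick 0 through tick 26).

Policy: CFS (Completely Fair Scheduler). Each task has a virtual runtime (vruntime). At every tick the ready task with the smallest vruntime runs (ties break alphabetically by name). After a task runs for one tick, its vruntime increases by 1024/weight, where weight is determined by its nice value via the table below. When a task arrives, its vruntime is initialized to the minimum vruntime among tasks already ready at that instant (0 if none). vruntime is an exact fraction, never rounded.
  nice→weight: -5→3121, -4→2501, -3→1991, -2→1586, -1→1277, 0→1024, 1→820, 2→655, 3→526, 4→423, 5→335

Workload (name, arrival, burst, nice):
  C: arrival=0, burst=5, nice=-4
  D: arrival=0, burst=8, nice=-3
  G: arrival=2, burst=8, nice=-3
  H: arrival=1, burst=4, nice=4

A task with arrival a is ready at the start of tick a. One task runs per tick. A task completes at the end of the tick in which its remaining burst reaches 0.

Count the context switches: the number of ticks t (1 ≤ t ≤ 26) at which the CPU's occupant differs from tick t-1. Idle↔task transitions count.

context switches = 24

t=0: vr[C=0 D=0] → run C
t=1: vr[C=1024/2501 D=0 H=0] → run D
t=2: vr[C=1024/2501 D=1024/1991 G=0 H=0] → run G
t=3: vr[C=1024/2501 D=1024/1991 G=1024/1991 H=0] → run H
t=4: vr[C=1024/2501 D=1024/1991 G=1024/1991 H=1024/423] → run C
t=5: vr[C=2048/2501 D=1024/1991 G=1024/1991 H=1024/423] → run D
t=6: vr[C=2048/2501 D=2048/1991 G=1024/1991 H=1024/423] → run G
t=7: vr[C=2048/2501 D=2048/1991 G=2048/1991 H=1024/423] → run C
t=8: vr[C=3072/2501 D=2048/1991 G=2048/1991 H=1024/423] → run D
t=9: vr[C=3072/2501 D=3072/1991 G=2048/1991 H=1024/423] → run G
t=10: vr[C=3072/2501 D=3072/1991 G=3072/1991 H=1024/423] → run C
t=11: vr[C=4096/2501 D=3072/1991 G=3072/1991 H=1024/423] → run D
t=12: vr[C=4096/2501 D=4096/1991 G=3072/1991 H=1024/423] → run G
t=13: vr[C=4096/2501 D=4096/1991 G=4096/1991 H=1024/423] → run C
t=14: vr[D=4096/1991 G=4096/1991 H=1024/423] → run D
t=15: vr[D=5120/1991 G=4096/1991 H=1024/423] → run G
t=16: vr[D=5120/1991 G=5120/1991 H=1024/423] → run H
t=17: vr[D=5120/1991 G=5120/1991 H=2048/423] → run D
t=18: vr[D=6144/1991 G=5120/1991 H=2048/423] → run G
t=19: vr[D=6144/1991 G=6144/1991 H=2048/423] → run D
t=20: vr[D=7168/1991 G=6144/1991 H=2048/423] → run G
t=21: vr[D=7168/1991 G=7168/1991 H=2048/423] → run D
t=22: vr[G=7168/1991 H=2048/423] → run G
t=23: vr[H=2048/423] → run H
t=24: vr[H=1024/141] → run H
t=25: (idle)
t=26: (idle)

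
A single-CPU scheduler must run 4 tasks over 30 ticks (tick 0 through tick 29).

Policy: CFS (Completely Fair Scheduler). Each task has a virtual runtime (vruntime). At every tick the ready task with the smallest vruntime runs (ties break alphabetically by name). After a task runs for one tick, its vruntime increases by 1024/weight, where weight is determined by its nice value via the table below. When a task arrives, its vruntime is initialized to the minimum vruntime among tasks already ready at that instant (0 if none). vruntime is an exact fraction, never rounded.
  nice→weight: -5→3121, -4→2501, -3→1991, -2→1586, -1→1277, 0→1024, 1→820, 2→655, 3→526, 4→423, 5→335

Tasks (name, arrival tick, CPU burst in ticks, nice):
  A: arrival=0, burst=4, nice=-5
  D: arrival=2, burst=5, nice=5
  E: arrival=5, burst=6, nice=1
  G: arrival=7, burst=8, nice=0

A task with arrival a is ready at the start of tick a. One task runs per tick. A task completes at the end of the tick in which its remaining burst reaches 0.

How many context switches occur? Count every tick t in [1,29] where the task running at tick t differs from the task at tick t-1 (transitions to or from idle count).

context switches = 17

t=0: vr[A=0] → run A
t=1: vr[A=1024/3121] → run A
t=2: vr[A=2048/3121 D=2048/3121] → run A
t=3: vr[A=3072/3121 D=2048/3121] → run D
t=4: vr[A=3072/3121 D=3881984/1045535] → run A
t=5: vr[D=3881984/1045535 E=3881984/1045535] → run D
t=6: vr[D=7077888/1045535 E=3881984/1045535] → run E
t=7: vr[D=7077888/1045535 E=212692736/42866935 G=212692736/42866935] → run E
t=8: vr[D=7077888/1045535 E=266224128/42866935 G=212692736/42866935] → run G
t=9: vr[D=7077888/1045535 E=266224128/42866935 G=255559671/42866935] → run G
t=10: vr[D=7077888/1045535 E=266224128/42866935 G=298426606/42866935] → run E
t=11: vr[D=7077888/1045535 E=63951104/8573387 G=298426606/42866935] → run D
t=12: vr[D=10273792/1045535 E=63951104/8573387 G=298426606/42866935] → run G
t=13: vr[D=10273792/1045535 E=63951104/8573387 G=341293541/42866935] → run E
t=14: vr[D=10273792/1045535 E=373286912/42866935 G=341293541/42866935] → run G
t=15: vr[D=10273792/1045535 E=373286912/42866935 G=384160476/42866935] → run E
t=16: vr[D=10273792/1045535 E=426818304/42866935 G=384160476/42866935] → run G
t=17: vr[D=10273792/1045535 E=426818304/42866935 G=427027411/42866935] → run D
t=18: vr[D=13469696/1045535 E=426818304/42866935 G=427027411/42866935] → run E
t=19: vr[D=13469696/1045535 G=427027411/42866935] → run G
t=20: vr[D=13469696/1045535 G=469894346/42866935] → run G
t=21: vr[D=13469696/1045535 G=512761281/42866935] → run G
t=22: vr[D=13469696/1045535] → run D
t=23: (idle)
t=24: (idle)
t=25: (idle)
t=26: (idle)
t=27: (idle)
t=28: (idle)
t=29: (idle)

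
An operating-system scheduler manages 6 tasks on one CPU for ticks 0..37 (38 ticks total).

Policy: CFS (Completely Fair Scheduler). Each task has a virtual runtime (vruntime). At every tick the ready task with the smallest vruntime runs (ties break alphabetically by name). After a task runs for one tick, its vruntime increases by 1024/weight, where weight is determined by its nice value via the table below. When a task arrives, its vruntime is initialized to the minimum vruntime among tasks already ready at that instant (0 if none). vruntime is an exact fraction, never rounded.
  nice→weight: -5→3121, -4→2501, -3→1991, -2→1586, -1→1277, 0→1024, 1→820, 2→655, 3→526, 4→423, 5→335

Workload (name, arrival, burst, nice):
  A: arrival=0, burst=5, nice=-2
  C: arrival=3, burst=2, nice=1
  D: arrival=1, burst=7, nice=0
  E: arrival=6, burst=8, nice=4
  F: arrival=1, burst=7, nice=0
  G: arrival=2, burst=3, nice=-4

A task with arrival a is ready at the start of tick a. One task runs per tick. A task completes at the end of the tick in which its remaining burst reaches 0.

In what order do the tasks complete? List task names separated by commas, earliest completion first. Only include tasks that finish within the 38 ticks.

t=0: vr[A=0] → run A
t=1: vr[A=512/793 D=512/793 F=512/793] → run A
t=2: vr[A=1024/793 D=512/793 F=512/793 G=512/793] → run D
t=3: vr[A=1024/793 C=512/793 D=1305/793 F=512/793 G=512/793] → run C
t=4: vr[A=1024/793 C=307968/162565 D=1305/793 F=512/793 G=512/793] → run F
t=5: vr[A=1024/793 C=307968/162565 D=1305/793 F=1305/793 G=512/793] → run G
t=6: vr[A=1024/793 C=307968/162565 D=1305/793 E=34304/32513 F=1305/793 G=34304/32513] → run E
t=7: vr[A=1024/793 C=307968/162565 D=1305/793 E=47803904/13752999 F=1305/793 G=34304/32513] → run G
t=8: vr[A=1024/793 C=307968/162565 D=1305/793 E=47803904/13752999 F=1305/793 G=47616/32513] → run A
t=9: vr[A=1536/793 C=307968/162565 D=1305/793 E=47803904/13752999 F=1305/793 G=47616/32513] → run G
t=10: vr[A=1536/793 C=307968/162565 D=1305/793 E=47803904/13752999 F=1305/793] → run D
t=11: vr[A=1536/793 C=307968/162565 D=2098/793 E=47803904/13752999 F=1305/793] → run F
t=12: vr[A=1536/793 C=307968/162565 D=2098/793 E=47803904/13752999 F=2098/793] → run C
t=13: vr[A=1536/793 D=2098/793 E=47803904/13752999 F=2098/793] → run A
t=14: vr[A=2048/793 D=2098/793 E=47803904/13752999 F=2098/793] → run A
t=15: vr[D=2098/793 E=47803904/13752999 F=2098/793] → run D
t=16: vr[D=2891/793 E=47803904/13752999 F=2098/793] → run F
t=17: vr[D=2891/793 E=47803904/13752999 F=2891/793] → run E
t=18: vr[D=2891/793 E=81097216/13752999 F=2891/793] → run D
t=19: vr[D=3684/793 E=81097216/13752999 F=2891/793] → run F
t=20: vr[D=3684/793 E=81097216/13752999 F=3684/793] → run D
t=21: vr[D=4477/793 E=81097216/13752999 F=3684/793] → run F
t=22: vr[D=4477/793 E=81097216/13752999 F=4477/793] → run D
t=23: vr[D=5270/793 E=81097216/13752999 F=4477/793] → run F
t=24: vr[D=5270/793 E=81097216/13752999 F=5270/793] → run E
t=25: vr[D=5270/793 E=38130176/4584333 F=5270/793] → run D
t=26: vr[E=38130176/4584333 F=5270/793] → run F
t=27: vr[E=38130176/4584333] → run E
t=28: vr[E=147683840/13752999] → run E
t=29: vr[E=180977152/13752999] → run E
t=30: vr[E=71423488/4584333] → run E
t=31: vr[E=247563776/13752999] → run E
t=32: (idle)
t=33: (idle)
t=34: (idle)
t=35: (idle)
t=36: (idle)
t=37: (idle)

completion order = G, C, A, D, F, E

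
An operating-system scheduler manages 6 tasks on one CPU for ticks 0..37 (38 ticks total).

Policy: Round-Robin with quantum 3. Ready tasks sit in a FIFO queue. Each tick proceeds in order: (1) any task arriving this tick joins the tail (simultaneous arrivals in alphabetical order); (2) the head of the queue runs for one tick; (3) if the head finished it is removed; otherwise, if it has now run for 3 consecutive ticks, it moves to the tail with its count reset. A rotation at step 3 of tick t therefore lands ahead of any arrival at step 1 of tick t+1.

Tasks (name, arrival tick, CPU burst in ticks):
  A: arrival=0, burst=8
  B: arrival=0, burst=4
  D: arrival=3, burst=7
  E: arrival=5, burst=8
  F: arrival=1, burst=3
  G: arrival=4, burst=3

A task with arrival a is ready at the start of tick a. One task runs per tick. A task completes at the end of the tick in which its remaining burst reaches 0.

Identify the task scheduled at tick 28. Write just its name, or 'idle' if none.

t=0: queue=[A,B] q_used=0 → run A
t=1: queue=[A,B,F] q_used=1 → run A
t=2: queue=[A,B,F] q_used=2 → run A
t=3: queue=[B,F,A,D] q_used=0 → run B
t=4: queue=[B,F,A,D,G] q_used=1 → run B
t=5: queue=[B,F,A,D,G,E] q_used=2 → run B
t=6: queue=[F,A,D,G,E,B] q_used=0 → run F
t=7: queue=[F,A,D,G,E,B] q_used=1 → run F
t=8: queue=[F,A,D,G,E,B] q_used=2 → run F
t=9: queue=[A,D,G,E,B] q_used=0 → run A
t=10: queue=[A,D,G,E,B] q_used=1 → run A
t=11: queue=[A,D,G,E,B] q_used=2 → run A
t=12: queue=[D,G,E,B,A] q_used=0 → run D
t=13: queue=[D,G,E,B,A] q_used=1 → run D
t=14: queue=[D,G,E,B,A] q_used=2 → run D
t=15: queue=[G,E,B,A,D] q_used=0 → run G
t=16: queue=[G,E,B,A,D] q_used=1 → run G
t=17: queue=[G,E,B,A,D] q_used=2 → run G
t=18: queue=[E,B,A,D] q_used=0 → run E
t=19: queue=[E,B,A,D] q_used=1 → run E
t=20: queue=[E,B,A,D] q_used=2 → run E
t=21: queue=[B,A,D,E] q_used=0 → run B
t=22: queue=[A,D,E] q_used=0 → run A
t=23: queue=[A,D,E] q_used=1 → run A
t=24: queue=[D,E] q_used=0 → run D
t=25: queue=[D,E] q_used=1 → run D
t=26: queue=[D,E] q_used=2 → run D
t=27: queue=[E,D] q_used=0 → run E
t=28: queue=[E,D] q_used=1 → run E
t=29: queue=[E,D] q_used=2 → run E
t=30: queue=[D,E] q_used=0 → run D
t=31: queue=[E] q_used=0 → run E
t=32: queue=[E] q_used=1 → run E
t=33: (idle)
t=34: (idle)
t=35: (idle)
t=36: (idle)
t=37: (idle)

running at tick 28 = E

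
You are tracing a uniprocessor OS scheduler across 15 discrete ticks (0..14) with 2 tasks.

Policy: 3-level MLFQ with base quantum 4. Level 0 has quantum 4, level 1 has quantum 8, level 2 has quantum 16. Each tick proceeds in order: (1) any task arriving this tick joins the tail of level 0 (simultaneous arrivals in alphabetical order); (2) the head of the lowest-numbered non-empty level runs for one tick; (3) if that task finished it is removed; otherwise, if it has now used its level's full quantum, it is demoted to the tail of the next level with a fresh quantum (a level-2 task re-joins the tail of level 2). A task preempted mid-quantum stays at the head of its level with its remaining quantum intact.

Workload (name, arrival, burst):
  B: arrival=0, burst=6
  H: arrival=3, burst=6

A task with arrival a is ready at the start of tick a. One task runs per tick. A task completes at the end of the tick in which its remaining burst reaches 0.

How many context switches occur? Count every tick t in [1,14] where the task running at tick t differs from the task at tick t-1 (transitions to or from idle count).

context switches = 4

t=0: L0/L1/L2 = B/-/- → run B
t=1: L0/L1/L2 = B/-/- → run B
t=2: L0/L1/L2 = B/-/- → run B
t=3: L0/L1/L2 = BH/-/- → run B
t=4: L0/L1/L2 = H/B/- → run H
t=5: L0/L1/L2 = H/B/- → run H
t=6: L0/L1/L2 = H/B/- → run H
t=7: L0/L1/L2 = H/B/- → run H
t=8: L0/L1/L2 = -/BH/- → run B
t=9: L0/L1/L2 = -/BH/- → run B
t=10: L0/L1/L2 = -/H/- → run H
t=11: L0/L1/L2 = -/H/- → run H
t=12: (idle)
t=13: (idle)
t=14: (idle)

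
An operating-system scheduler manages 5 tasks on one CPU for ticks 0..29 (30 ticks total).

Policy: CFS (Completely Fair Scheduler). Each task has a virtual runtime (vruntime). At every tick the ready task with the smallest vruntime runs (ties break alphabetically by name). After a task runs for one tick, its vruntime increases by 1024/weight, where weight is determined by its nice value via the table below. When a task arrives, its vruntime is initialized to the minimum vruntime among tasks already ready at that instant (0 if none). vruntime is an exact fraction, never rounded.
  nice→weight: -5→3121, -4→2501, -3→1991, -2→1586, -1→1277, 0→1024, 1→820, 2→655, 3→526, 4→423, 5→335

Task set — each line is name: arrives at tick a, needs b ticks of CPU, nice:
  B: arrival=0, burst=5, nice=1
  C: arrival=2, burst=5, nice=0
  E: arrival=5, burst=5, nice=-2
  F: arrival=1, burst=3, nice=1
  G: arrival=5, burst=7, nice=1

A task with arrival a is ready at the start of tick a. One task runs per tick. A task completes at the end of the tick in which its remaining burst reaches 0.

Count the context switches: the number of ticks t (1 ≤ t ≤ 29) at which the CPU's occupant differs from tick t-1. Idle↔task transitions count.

t=0: vr[B=0] → run B
t=1: vr[B=256/205 F=256/205] → run B
t=2: vr[B=512/205 C=256/205 F=256/205] → run C
t=3: vr[B=512/205 C=461/205 F=256/205] → run F
t=4: vr[B=512/205 C=461/205 F=512/205] → run C
t=5: vr[B=512/205 C=666/205 E=512/205 F=512/205 G=512/205] → run B
t=6: vr[B=768/205 C=666/205 E=512/205 F=512/205 G=512/205] → run E
t=7: vr[B=768/205 C=666/205 E=510976/162565 F=512/205 G=512/205] → run F
t=8: vr[B=768/205 C=666/205 E=510976/162565 F=768/205 G=512/205] → run G
t=9: vr[B=768/205 C=666/205 E=510976/162565 F=768/205 G=768/205] → run E
t=10: vr[B=768/205 C=666/205 E=615936/162565 F=768/205 G=768/205] → run C
t=11: vr[B=768/205 C=871/205 E=615936/162565 F=768/205 G=768/205] → run B
t=12: vr[B=1024/205 C=871/205 E=615936/162565 F=768/205 G=768/205] → run F
t=13: vr[B=1024/205 C=871/205 E=615936/162565 G=768/205] → run G
t=14: vr[B=1024/205 C=871/205 E=615936/162565 G=1024/205] → run E
t=15: vr[B=1024/205 C=871/205 E=720896/162565 G=1024/205] → run C
t=16: vr[B=1024/205 C=1076/205 E=720896/162565 G=1024/205] → run E
t=17: vr[B=1024/205 C=1076/205 E=825856/162565 G=1024/205] → run B
t=18: vr[C=1076/205 E=825856/162565 G=1024/205] → run G
t=19: vr[C=1076/205 E=825856/162565 G=256/41] → run E
t=20: vr[C=1076/205 G=256/41] → run C
t=21: vr[G=256/41] → run G
t=22: vr[G=1536/205] → run G
t=23: vr[G=1792/205] → run G
t=24: vr[G=2048/205] → run G
t=25: (idle)
t=26: (idle)
t=27: (idle)
t=28: (idle)
t=29: (idle)

context switches = 21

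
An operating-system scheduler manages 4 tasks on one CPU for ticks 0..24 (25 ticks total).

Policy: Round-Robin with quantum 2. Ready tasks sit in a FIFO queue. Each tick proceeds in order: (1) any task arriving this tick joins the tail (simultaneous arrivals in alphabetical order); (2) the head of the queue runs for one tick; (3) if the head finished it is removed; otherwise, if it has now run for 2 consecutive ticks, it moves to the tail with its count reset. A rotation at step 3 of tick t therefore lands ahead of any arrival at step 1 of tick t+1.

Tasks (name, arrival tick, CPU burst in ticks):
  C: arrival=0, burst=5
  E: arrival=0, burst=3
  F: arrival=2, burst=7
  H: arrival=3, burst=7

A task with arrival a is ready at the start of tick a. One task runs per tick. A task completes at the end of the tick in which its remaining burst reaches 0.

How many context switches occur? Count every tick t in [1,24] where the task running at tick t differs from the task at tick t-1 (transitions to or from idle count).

context switches = 13

t=0: queue=[C,E] q_used=0 → run C
t=1: queue=[C,E] q_used=1 → run C
t=2: queue=[E,C,F] q_used=0 → run E
t=3: queue=[E,C,F,H] q_used=1 → run E
t=4: queue=[C,F,H,E] q_used=0 → run C
t=5: queue=[C,F,H,E] q_used=1 → run C
t=6: queue=[F,H,E,C] q_used=0 → run F
t=7: queue=[F,H,E,C] q_used=1 → run F
t=8: queue=[H,E,C,F] q_used=0 → run H
t=9: queue=[H,E,C,F] q_used=1 → run H
t=10: queue=[E,C,F,H] q_used=0 → run E
t=11: queue=[C,F,H] q_used=0 → run C
t=12: queue=[F,H] q_used=0 → run F
t=13: queue=[F,H] q_used=1 → run F
t=14: queue=[H,F] q_used=0 → run H
t=15: queue=[H,F] q_used=1 → run H
t=16: queue=[F,H] q_used=0 → run F
t=17: queue=[F,H] q_used=1 → run F
t=18: queue=[H,F] q_used=0 → run H
t=19: queue=[H,F] q_used=1 → run H
t=20: queue=[F,H] q_used=0 → run F
t=21: queue=[H] q_used=0 → run H
t=22: (idle)
t=23: (idle)
t=24: (idle)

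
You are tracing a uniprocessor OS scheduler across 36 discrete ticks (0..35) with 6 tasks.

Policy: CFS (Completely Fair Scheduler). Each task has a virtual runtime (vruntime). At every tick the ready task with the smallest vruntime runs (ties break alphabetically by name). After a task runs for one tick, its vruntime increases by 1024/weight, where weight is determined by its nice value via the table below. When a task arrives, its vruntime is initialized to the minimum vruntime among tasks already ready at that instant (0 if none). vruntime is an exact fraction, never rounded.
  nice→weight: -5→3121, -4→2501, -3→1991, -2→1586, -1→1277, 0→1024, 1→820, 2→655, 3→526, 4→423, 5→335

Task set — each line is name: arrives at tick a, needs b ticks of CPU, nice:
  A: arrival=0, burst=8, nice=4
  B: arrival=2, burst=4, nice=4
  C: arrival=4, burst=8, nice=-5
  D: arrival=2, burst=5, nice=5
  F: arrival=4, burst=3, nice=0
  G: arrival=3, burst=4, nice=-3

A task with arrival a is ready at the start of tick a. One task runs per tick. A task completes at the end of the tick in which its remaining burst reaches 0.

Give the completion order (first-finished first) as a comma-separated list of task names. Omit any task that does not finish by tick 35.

t=0: vr[A=0] → run A
t=1: vr[A=1024/423] → run A
t=2: vr[A=2048/423 B=2048/423 D=2048/423] → run A
t=3: vr[A=1024/141 B=2048/423 D=2048/423 G=2048/423] → run B
t=4: vr[A=1024/141 B=1024/141 C=2048/423 D=2048/423 F=2048/423 G=2048/423] → run C
t=5: vr[A=1024/141 B=1024/141 C=6824960/1320183 D=2048/423 F=2048/423 G=2048/423] → run D
t=6: vr[A=1024/141 B=1024/141 C=6824960/1320183 D=1119232/141705 F=2048/423 G=2048/423] → run F
t=7: vr[A=1024/141 B=1024/141 C=6824960/1320183 D=1119232/141705 F=2471/423 G=2048/423] → run G
t=8: vr[A=1024/141 B=1024/141 C=6824960/1320183 D=1119232/141705 F=2471/423 G=4510720/842193] → run C
t=9: vr[A=1024/141 B=1024/141 C=7258112/1320183 D=1119232/141705 F=2471/423 G=4510720/842193] → run G
t=10: vr[A=1024/141 B=1024/141 C=7258112/1320183 D=1119232/141705 F=2471/423 G=4943872/842193] → run C
t=11: vr[A=1024/141 B=1024/141 C=7691264/1320183 D=1119232/141705 F=2471/423 G=4943872/842193] → run C
t=12: vr[A=1024/141 B=1024/141 C=8124416/1320183 D=1119232/141705 F=2471/423 G=4943872/842193] → run F
t=13: vr[A=1024/141 B=1024/141 C=8124416/1320183 D=1119232/141705 F=2894/423 G=4943872/842193] → run G
t=14: vr[A=1024/141 B=1024/141 C=8124416/1320183 D=1119232/141705 F=2894/423 G=5377024/842193] → run C
t=15: vr[A=1024/141 B=1024/141 C=8557568/1320183 D=1119232/141705 F=2894/423 G=5377024/842193] → run G
t=16: vr[A=1024/141 B=1024/141 C=8557568/1320183 D=1119232/141705 F=2894/423] → run C
t=17: vr[A=1024/141 B=1024/141 C=8990720/1320183 D=1119232/141705 F=2894/423] → run C
t=18: vr[A=1024/141 B=1024/141 C=9423872/1320183 D=1119232/141705 F=2894/423] → run F
t=19: vr[A=1024/141 B=1024/141 C=9423872/1320183 D=1119232/141705] → run C
t=20: vr[A=1024/141 B=1024/141 D=1119232/141705] → run A
t=21: vr[A=4096/423 B=1024/141 D=1119232/141705] → run B
t=22: vr[A=4096/423 B=4096/423 D=1119232/141705] → run D
t=23: vr[A=4096/423 B=4096/423 D=1552384/141705] → run A
t=24: vr[A=5120/423 B=4096/423 D=1552384/141705] → run B
t=25: vr[A=5120/423 B=5120/423 D=1552384/141705] → run D
t=26: vr[A=5120/423 B=5120/423 D=1985536/141705] → run A
t=27: vr[A=2048/141 B=5120/423 D=1985536/141705] → run B
t=28: vr[A=2048/141 D=1985536/141705] → run D
t=29: vr[A=2048/141 D=2418688/141705] → run A
t=30: vr[A=7168/423 D=2418688/141705] → run A
t=31: vr[D=2418688/141705] → run D
t=32: (idle)
t=33: (idle)
t=34: (idle)
t=35: (idle)

completion order = G, F, C, B, A, D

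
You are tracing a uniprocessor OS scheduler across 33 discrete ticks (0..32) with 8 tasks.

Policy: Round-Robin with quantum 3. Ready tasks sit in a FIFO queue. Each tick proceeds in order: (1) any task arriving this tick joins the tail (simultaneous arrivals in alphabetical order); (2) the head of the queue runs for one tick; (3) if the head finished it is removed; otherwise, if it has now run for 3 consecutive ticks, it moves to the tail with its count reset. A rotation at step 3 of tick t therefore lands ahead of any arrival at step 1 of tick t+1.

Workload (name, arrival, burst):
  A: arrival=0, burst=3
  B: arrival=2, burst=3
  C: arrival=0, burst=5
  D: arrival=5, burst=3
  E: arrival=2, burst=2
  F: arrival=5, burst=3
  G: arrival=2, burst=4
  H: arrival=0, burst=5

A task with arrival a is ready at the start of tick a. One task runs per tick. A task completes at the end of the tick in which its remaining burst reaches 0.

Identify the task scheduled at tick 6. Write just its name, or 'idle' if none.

running at tick 6 = H

t=0: queue=[A,C,H] q_used=0 → run A
t=1: queue=[A,C,H] q_used=1 → run A
t=2: queue=[A,C,H,B,E,G] q_used=2 → run A
t=3: queue=[C,H,B,E,G] q_used=0 → run C
t=4: queue=[C,H,B,E,G] q_used=1 → run C
t=5: queue=[C,H,B,E,G,D,F] q_used=2 → run C
t=6: queue=[H,B,E,G,D,F,C] q_used=0 → run H
t=7: queue=[H,B,E,G,D,F,C] q_used=1 → run H
t=8: queue=[H,B,E,G,D,F,C] q_used=2 → run H
t=9: queue=[B,E,G,D,F,C,H] q_used=0 → run B
t=10: queue=[B,E,G,D,F,C,H] q_used=1 → run B
t=11: queue=[B,E,G,D,F,C,H] q_used=2 → run B
t=12: queue=[E,G,D,F,C,H] q_used=0 → run E
t=13: queue=[E,G,D,F,C,H] q_used=1 → run E
t=14: queue=[G,D,F,C,H] q_used=0 → run G
t=15: queue=[G,D,F,C,H] q_used=1 → run G
t=16: queue=[G,D,F,C,H] q_used=2 → run G
t=17: queue=[D,F,C,H,G] q_used=0 → run D
t=18: queue=[D,F,C,H,G] q_used=1 → run D
t=19: queue=[D,F,C,H,G] q_used=2 → run D
t=20: queue=[F,C,H,G] q_used=0 → run F
t=21: queue=[F,C,H,G] q_used=1 → run F
t=22: queue=[F,C,H,G] q_used=2 → run F
t=23: queue=[C,H,G] q_used=0 → run C
t=24: queue=[C,H,G] q_used=1 → run C
t=25: queue=[H,G] q_used=0 → run H
t=26: queue=[H,G] q_used=1 → run H
t=27: queue=[G] q_used=0 → run G
t=28: (idle)
t=29: (idle)
t=30: (idle)
t=31: (idle)
t=32: (idle)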